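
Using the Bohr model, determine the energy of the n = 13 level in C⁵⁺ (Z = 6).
-2.898256 eV

For hydrogen-like ions, the energy levels scale with Z²:
E_n = -13.6057 Z² / n² eV

For C⁵⁺ (Z = 6) at n = 13:
E_13 = -13.6057 × 6² / 13²
E_13 = -13.6057 × 36 / 169
E_13 = -489.8052 / 169
E_13 = -2.898256 eV

The energy is 36 times more negative than hydrogen at the same n due to the stronger nuclear charge.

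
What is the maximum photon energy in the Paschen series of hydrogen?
1.512 eV

The series limit corresponds to the transition from n = ∞ to n = 3.
This is the highest energy (shortest wavelength) transition in the Paschen series.

E_∞ = 0 eV
E_3 = -13.6057 / 3² = -1.512 eV

Energy at series limit:
ΔE = E_∞ - E_3 = 0 - (-1.512) = 1.512 eV

This energy equals the ionization energy from the n = 3 state of hydrogen.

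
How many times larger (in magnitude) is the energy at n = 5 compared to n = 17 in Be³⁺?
11.56

Using E_n = -13.6057 Z² / n² eV with Z = 4:

E_5 = -13.6057 × 4² / 5² = -217.6912 / 25 = -8.70764800 eV
E_17 = -13.6057 × 4² / 17² = -217.6912 / 289 = -0.75325675 eV

The ratio is:
E_5/E_17 = (-8.70764800) / (-0.75325675)
E_5/E_17 = (-217.6912/25) / (-217.6912/289)
E_5/E_17 = 289/25
E_5/E_17 = 11.56
(Note: the Z² factors cancel in the ratio.)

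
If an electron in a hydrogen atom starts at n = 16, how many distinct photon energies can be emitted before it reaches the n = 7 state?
45

The electron can occupy levels n = 7, 8, ..., 16 during de-excitation — that is m = 16 - 7 + 1 = 10 distinct levels.

The number of distinct spectral lines equals the number of ways to choose 2 of these m levels (each pair gives one possible emission transition):

Number of lines = m(m-1)/2 = 10×9/2 = 45

These correspond to all possible transitions between the 10 levels:
16 → 15, 16 → 14, 16 → 13, 16 → 12, 16 → 11, 16 → 10, 16 → 9, 16 → 8...

Each transition produces a photon with a unique energy (and thus wavelength). This count does not depend on Z.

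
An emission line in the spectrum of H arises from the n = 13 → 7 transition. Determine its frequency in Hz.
4.767e+13 Hz

First, find the transition energy:
E_13 = -13.6057 / 13² = -0.0805071 eV
E_7 = -13.6057 / 7² = -0.2776673 eV
|ΔE| = |E_7 - E_13| = 0.1971602 eV

Convert to Joules: E = 0.1971602 eV × (1.602177 × 10⁻¹⁹ J/eV) = 3.15886e-20 J

Using E = hf:
f = E/h = 3.15886e-20 J / (6.62607 × 10⁻³⁴ J·s)
f = 4.767e+13 Hz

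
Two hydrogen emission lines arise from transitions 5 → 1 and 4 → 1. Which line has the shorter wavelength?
5 → 1

Calculate the energy for each transition:

Transition 5 → 1:
ΔE₁ = |E_1 - E_5| = |-13.6057/1² - (-13.6057/5²)|
ΔE₁ = |-13.605700000000 - (-0.544228000000)| = 13.061472000 eV

Transition 4 → 1:
ΔE₂ = |E_1 - E_4| = |-13.6057/1² - (-13.6057/4²)|
ΔE₂ = |-13.605700000000 - (-0.850356250000)| = 12.755343750 eV

Since 13.061472000 eV > 12.755343750 eV, the transition 5 → 1 emits the more energetic photon.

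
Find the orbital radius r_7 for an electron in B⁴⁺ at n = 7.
0.5186 nm (or 5.1859 Å)

The Bohr radius formula is:
r_n = n² a₀ / Z

where a₀ = 0.0529177 nm is the Bohr radius.

For B⁴⁺ (Z = 5) at n = 7:
r_7 = 7² × 0.0529177 nm / 5
r_7 = 49 × 0.0529177 nm / 5
r_7 = 2.59297 nm / 5
r_7 = 0.5186 nm

The electron orbits at approximately 0.5186 nm from the nucleus.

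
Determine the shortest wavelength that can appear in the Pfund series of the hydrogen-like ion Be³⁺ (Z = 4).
142.3852 nm

The series limit corresponds to the transition from n = ∞ to n = 5.
This is the highest energy (shortest wavelength) transition in the Pfund series.

E_∞ = 0 eV
E_5 = -13.6057 × 4² / 5² = -8.70764800 eV

Energy at series limit:
ΔE = E_∞ - E_5 = 0 - (-8.70764800) = 8.70764800 eV
λ = hc/E = 1239.84 eV·nm / 8.70764800 eV = 142.3852 nm

This energy equals the ionization energy from the n = 5 state of Be³⁺.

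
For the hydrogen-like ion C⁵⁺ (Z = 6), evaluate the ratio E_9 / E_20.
4.94

Using E_n = -13.6057 Z² / n² eV with Z = 6:

E_9 = -13.6057 × 6² / 9² = -489.8052 / 81 = -6.04697778 eV
E_20 = -13.6057 × 6² / 20² = -489.8052 / 400 = -1.22451300 eV

The ratio is:
E_9/E_20 = (-6.04697778) / (-1.22451300)
E_9/E_20 = (-489.8052/81) / (-489.8052/400)
E_9/E_20 = 400/81
E_9/E_20 = 4.94
(Note: the Z² factors cancel in the ratio.)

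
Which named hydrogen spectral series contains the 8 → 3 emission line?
Paschen series

The spectral series in hydrogen are named based on the final (lower) energy level:
- Lyman series: n_final = 1 (ultraviolet)
- Balmer series: n_final = 2 (visible/near-UV)
- Paschen series: n_final = 3 (infrared)
- Brackett series: n_final = 4 (infrared)
- Pfund series: n_final = 5 (far infrared)

Since this transition ends at n = 3, it belongs to the Paschen series.

For reference, this 8 → 3 line has photon energy
ΔE = 13.6057 eV × (1/3² - 1/8²) = 1.2991553819 eV,
corresponding to wavelength λ = hc/ΔE = 1239.84 eV·nm / 1.2991553819 eV = 954.343120 nm in the infrared region.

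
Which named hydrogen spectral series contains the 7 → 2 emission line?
Balmer series

The spectral series in hydrogen are named based on the final (lower) energy level:
- Lyman series: n_final = 1 (ultraviolet)
- Balmer series: n_final = 2 (visible/near-UV)
- Paschen series: n_final = 3 (infrared)
- Brackett series: n_final = 4 (infrared)
- Pfund series: n_final = 5 (far infrared)

Since this transition ends at n = 2, it belongs to the Balmer series.

For reference, this 7 → 2 line has photon energy
ΔE = 13.6057 eV × (1/2² - 1/7²) = 3.123758 eV,
corresponding to wavelength λ = hc/ΔE = 1239.84 eV·nm / 3.123758 eV = 396.91 nm in the visible/near-UV region.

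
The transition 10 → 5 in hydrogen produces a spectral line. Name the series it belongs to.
Pfund series

The spectral series in hydrogen are named based on the final (lower) energy level:
- Lyman series: n_final = 1 (ultraviolet)
- Balmer series: n_final = 2 (visible/near-UV)
- Paschen series: n_final = 3 (infrared)
- Brackett series: n_final = 4 (infrared)
- Pfund series: n_final = 5 (far infrared)

Since this transition ends at n = 5, it belongs to the Pfund series.

For reference, this 10 → 5 line has photon energy
ΔE = 13.6057 eV × (1/5² - 1/10²) = 0.408171000 eV,
corresponding to wavelength λ = hc/ΔE = 1239.84 eV·nm / 0.408171000 eV = 3037.550 nm in the far infrared region.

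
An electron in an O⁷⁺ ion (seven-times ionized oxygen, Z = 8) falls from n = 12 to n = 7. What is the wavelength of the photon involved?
105.754717 nm

First, find the transition energy using E_n = -13.6057 Z² / n² eV:
E_12 = -13.6057 × 8² / 12² = -6.046977778 eV
E_7 = -13.6057 × 8² / 7² = -17.770710204 eV

Photon energy: |ΔE| = |E_7 - E_12| = 11.723732426 eV

Convert to wavelength using E = hc/λ with hc = 1239.84 eV·nm:
λ = hc/E = 1239.84 eV·nm / 11.723732426 eV
λ = 105.754717 nm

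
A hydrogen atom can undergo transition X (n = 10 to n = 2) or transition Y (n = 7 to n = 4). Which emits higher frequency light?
10 → 2

Calculate the energy for each transition:

Transition 10 → 2:
ΔE₁ = |E_2 - E_10| = |-13.6057/2² - (-13.6057/10²)|
ΔE₁ = |-3.401425000000 - (-0.136057000000)| = 3.265368000 eV

Transition 7 → 4:
ΔE₂ = |E_4 - E_7| = |-13.6057/4² - (-13.6057/7²)|
ΔE₂ = |-0.850356250000 - (-0.277667346939)| = 0.572688903 eV

Since 3.265368000 eV > 0.572688903 eV, the transition 10 → 2 emits the more energetic photon.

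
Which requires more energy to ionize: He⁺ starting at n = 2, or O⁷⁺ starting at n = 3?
O⁷⁺ at n = 3 (E = -96.751644 eV)

Using E_n = -13.6057 Z² / n² eV:

He⁺ (Z = 2) at n = 2:
E = -13.6057 × 2² / 2² = -13.6057 × 4 / 4 = -13.605700000 eV

O⁷⁺ (Z = 8) at n = 3:
E = -13.6057 × 8² / 3² = -13.6057 × 64 / 9 = -96.751644444 eV

Since -96.751644444 eV < -13.605700000 eV,
O⁷⁺ at n = 3 is more tightly bound (requires more energy to ionize).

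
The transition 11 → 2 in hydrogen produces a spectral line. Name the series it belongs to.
Balmer series

The spectral series in hydrogen are named based on the final (lower) energy level:
- Lyman series: n_final = 1 (ultraviolet)
- Balmer series: n_final = 2 (visible/near-UV)
- Paschen series: n_final = 3 (infrared)
- Brackett series: n_final = 4 (infrared)
- Pfund series: n_final = 5 (far infrared)

Since this transition ends at n = 2, it belongs to the Balmer series.

For reference, this 11 → 2 line has photon energy
ΔE = 13.6057 eV × (1/2² - 1/11²) = 3.2889811983 eV,
corresponding to wavelength λ = hc/ΔE = 1239.84 eV·nm / 3.2889811983 eV = 376.967798 nm in the visible/near-UV region.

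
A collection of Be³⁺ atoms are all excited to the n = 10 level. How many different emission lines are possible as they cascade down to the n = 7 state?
6

The electron can occupy levels n = 7, 8, ..., 10 during de-excitation — that is m = 10 - 7 + 1 = 4 distinct levels.

The number of distinct spectral lines equals the number of ways to choose 2 of these m levels (each pair gives one possible emission transition):

Number of lines = m(m-1)/2 = 4×3/2 = 6

These correspond to all possible transitions between the 4 levels:
10 → 9, 10 → 8, 10 → 7, 9 → 8, 9 → 7, 8 → 7

Each transition produces a photon with a unique energy (and thus wavelength). This count does not depend on Z.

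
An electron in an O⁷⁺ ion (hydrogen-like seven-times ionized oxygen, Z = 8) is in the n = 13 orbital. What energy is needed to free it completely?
5.1525 eV

The ionization energy is the energy needed to remove the electron completely (n → ∞).

For a hydrogen-like ion with Z = 8, E_n = -13.6057 Z² / n² eV.

At n = 13: E_13 = -13.6057 × 8² / 13² = -5.1524544 eV
At n = ∞: E_∞ = 0 eV

Ionization energy = E_∞ - E_13 = 0 - (-5.1524544) = 5.1524544 eV
Ionization energy ≈ 5.1525 eV

This is also called the binding energy of the electron in state n = 13.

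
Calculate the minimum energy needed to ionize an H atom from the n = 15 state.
0.060 eV

The ionization energy is the energy needed to remove the electron completely (n → ∞).

For hydrogen, E_n = -13.6057 eV / n².

At n = 15: E_15 = -13.6057 / 15² = -0.060470 eV
At n = ∞: E_∞ = 0 eV

Ionization energy = E_∞ - E_15 = 0 - (-0.060470) = 0.060470 eV
Ionization energy ≈ 0.060 eV

This is also called the binding energy of the electron in state n = 15.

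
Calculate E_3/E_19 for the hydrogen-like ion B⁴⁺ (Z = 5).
40.1111

Using E_n = -13.6057 Z² / n² eV with Z = 5:

E_3 = -13.6057 × 5² / 3² = -340.1425 / 9 = -37.7936111111 eV
E_19 = -13.6057 × 5² / 19² = -340.1425 / 361 = -0.9422229917 eV

The ratio is:
E_3/E_19 = (-37.7936111111) / (-0.9422229917)
E_3/E_19 = (-340.1425/9) / (-340.1425/361)
E_3/E_19 = 361/9
E_3/E_19 = 40.1111
(Note: the Z² factors cancel in the ratio.)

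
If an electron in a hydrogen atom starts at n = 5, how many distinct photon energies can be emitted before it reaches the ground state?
10

The electron can occupy levels n = 1, 2, ..., 5 during de-excitation — that is m = 5 - 1 + 1 = 5 distinct levels.

The number of distinct spectral lines equals the number of ways to choose 2 of these m levels (each pair gives one possible emission transition):

Number of lines = m(m-1)/2 = 5×4/2 = 10

These correspond to all possible transitions between the 5 levels:
5 → 4, 5 → 3, 5 → 2, 5 → 1, 4 → 3, 4 → 2, 4 → 1, 3 → 2...

Each transition produces a photon with a unique energy (and thus wavelength). This count does not depend on Z.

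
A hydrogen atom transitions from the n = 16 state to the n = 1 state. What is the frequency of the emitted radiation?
3.28e+15 Hz

First, find the transition energy:
E_16 = -13.6057 / 16² = -0.05314727 eV
E_1 = -13.6057 / 1² = -13.60570000 eV
|ΔE| = |E_1 - E_16| = 13.55255273 eV

Convert to Joules: E = 13.55255273 eV × (1.602177 × 10⁻¹⁹ J/eV) = 2.1714e-18 J

Using E = hf:
f = E/h = 2.1714e-18 J / (6.62607 × 10⁻³⁴ J·s)
f = 3.28e+15 Hz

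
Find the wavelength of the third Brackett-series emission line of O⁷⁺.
33.827266 nm

The lines of a series are numbered from the longest wavelength (smallest ΔE) outward; the third line is the transition from n = n_f + 3 to n_f.
The Brackett series has all transitions ending at n_f = 4.

For O⁷⁺ (Z = 8), the third line (γ-line) is the jump from n = 7 to n = 4:
E_7 = -13.6057 × 8² / 7² = -17.77071020 eV
E_4 = -13.6057 × 8² / 4² = -54.42280000 eV
ΔE = E_7 - E_4 = 36.65208980 eV

λ = hc/E = 1239.84 eV·nm / 36.65208980 eV
λ = 33.827266 nm

This is the γ-line of the Brackett series in O⁷⁺.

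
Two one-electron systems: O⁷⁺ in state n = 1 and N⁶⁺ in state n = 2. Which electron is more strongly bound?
O⁷⁺ at n = 1 (E = -870.76 eV)

Using E_n = -13.6057 Z² / n² eV:

O⁷⁺ (Z = 8) at n = 1:
E = -13.6057 × 8² / 1² = -13.6057 × 64 / 1 = -870.76480 eV

N⁶⁺ (Z = 7) at n = 2:
E = -13.6057 × 7² / 2² = -13.6057 × 49 / 4 = -166.66983 eV

Since -870.76480 eV < -166.66983 eV,
O⁷⁺ at n = 1 is more tightly bound (requires more energy to ionize).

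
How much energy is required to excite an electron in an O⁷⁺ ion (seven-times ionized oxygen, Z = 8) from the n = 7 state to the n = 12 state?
11.7237 eV

The energy levels of a hydrogen-like atom are E_n = -13.6057 Z² eV / n².

Energy at n = 7: E_7 = -13.6057 × 8² / 7² = -17.7707102 eV
Energy at n = 12: E_12 = -13.6057 × 8² / 12² = -6.0469778 eV

The excitation energy is the difference:
ΔE = E_12 - E_7
ΔE = -6.0469778 - (-17.7707102)
ΔE = 11.7237 eV

Since this is positive, energy must be absorbed (photon absorption).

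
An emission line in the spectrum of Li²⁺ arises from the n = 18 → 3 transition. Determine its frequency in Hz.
3.198e+15 Hz

First, find the transition energy:
E_18 = -13.6057 × 3² / 18² = -0.37794 eV
E_3 = -13.6057 × 3² / 3² = -13.60570 eV
|ΔE| = |E_3 - E_18| = 13.22776 eV

Convert to Joules: E = 13.22776 eV × (1.602177 × 10⁻¹⁹ J/eV) = 2.11932e-18 J

Using E = hf:
f = E/h = 2.11932e-18 J / (6.62607 × 10⁻³⁴ J·s)
f = 3.198e+15 Hz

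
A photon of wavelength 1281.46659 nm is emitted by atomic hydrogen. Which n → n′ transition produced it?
n = 5 → n = 3

First, find the photon energy from the wavelength (hc = 1239.84 eV·nm):
E = hc/λ = 1239.84 eV·nm / 1281.46659 nm = 0.96751645 eV

The energy levels of hydrogen satisfy E_n = -13.6057 / n² eV, so an emission n_i → n_f releases
ΔE = 13.6057 × (1/n_f² − 1/n_i²) eV.

Setting ΔE equal to the photon energy:
1/n_f² − 1/n_i² = 0.96751645 / 13.6057 = 0.071111112

Since 1/n_i² must be positive, we need 1/n_f² > 0.071111112, i.e. n_f ≤ 3. For each allowed n_f, solve n_i = (1/n_f² − 0.071111112)^(−1/2) and check whether it is a whole number:
  n_f = 1: 1/n_i² = 1.000000000 − 0.071111112 = 0.928888888 → n_i = 1.038  (not an integer) ✗
  n_f = 2: 1/n_i² = 0.250000000 − 0.071111112 = 0.178888888 → n_i = 2.364  (not an integer) ✗
  n_f = 3: 1/n_i² = 0.111111111 − 0.071111112 = 0.039999999 → n_i = 5.000  → integer, n_i = 5 ✓

Only n_f = 3 gives an integer upper level, n_i = 5.

The transition is from n = 5 to n = 3 (emission).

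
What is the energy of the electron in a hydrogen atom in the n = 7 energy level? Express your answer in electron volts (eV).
-0.278 eV

The energy levels of a hydrogen-like atom are given by:
E_n = -13.6057 eV / n²

For n = 7:
E_7 = -13.6057 eV / 7²
E_7 = -13.6057 eV / 49
E_7 = -0.278 eV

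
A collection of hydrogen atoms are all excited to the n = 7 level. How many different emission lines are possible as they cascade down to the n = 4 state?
6

The electron can occupy levels n = 4, 5, ..., 7 during de-excitation — that is m = 7 - 4 + 1 = 4 distinct levels.

The number of distinct spectral lines equals the number of ways to choose 2 of these m levels (each pair gives one possible emission transition):

Number of lines = m(m-1)/2 = 4×3/2 = 6

These correspond to all possible transitions between the 4 levels:
7 → 6, 7 → 5, 7 → 4, 6 → 5, 6 → 4, 5 → 4

Each transition produces a photon with a unique energy (and thus wavelength). This count does not depend on Z.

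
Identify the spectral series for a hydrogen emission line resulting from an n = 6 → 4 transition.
Brackett series

The spectral series in hydrogen are named based on the final (lower) energy level:
- Lyman series: n_final = 1 (ultraviolet)
- Balmer series: n_final = 2 (visible/near-UV)
- Paschen series: n_final = 3 (infrared)
- Brackett series: n_final = 4 (infrared)
- Pfund series: n_final = 5 (far infrared)

Since this transition ends at n = 4, it belongs to the Brackett series.

For reference, this 6 → 4 line has photon energy
ΔE = 13.6057 eV × (1/4² - 1/6²) = 0.47242014 eV,
corresponding to wavelength λ = hc/ΔE = 1239.84 eV·nm / 0.47242014 eV = 2624.44 nm in the infrared region.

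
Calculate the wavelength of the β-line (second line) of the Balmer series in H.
486.00807 nm

The lines of a series are numbered from the longest wavelength (smallest ΔE) outward; the second line is the transition from n = n_f + 2 to n_f.
The Balmer series has all transitions ending at n_f = 2.

For H, the second line (β-line) is the jump from n = 4 to n = 2:
E_4 = -13.6057 / 4² = -0.850356250 eV
E_2 = -13.6057 / 2² = -3.401425000 eV
ΔE = E_4 - E_2 = 2.551068750 eV

λ = hc/E = 1239.84 eV·nm / 2.551068750 eV
λ = 486.00807 nm

This is the β-line of the Balmer series in H.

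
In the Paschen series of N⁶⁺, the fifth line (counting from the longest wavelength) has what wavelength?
19.47639 nm

The lines of a series are numbered from the longest wavelength (smallest ΔE) outward; the fifth line is the transition from n = n_f + 5 to n_f.
The Paschen series has all transitions ending at n_f = 3.

For N⁶⁺ (Z = 7), the fifth line (ε-line) is the jump from n = 8 to n = 3:
E_8 = -13.6057 × 7² / 8² = -10.4168641 eV
E_3 = -13.6057 × 7² / 3² = -74.0754778 eV
ΔE = E_8 - E_3 = 63.6586137 eV

λ = hc/E = 1239.84 eV·nm / 63.6586137 eV
λ = 19.47639 nm

This is the ε-line of the Paschen series in N⁶⁺.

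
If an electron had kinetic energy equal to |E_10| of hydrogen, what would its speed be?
2.19e+05 m/s (or 0.073% of c)

The binding energy at n = 10 for hydrogen is:
E_10 = -13.6057/10² = -0.136057 eV
|E_10| = 0.136057 eV

Convert to Joules:
KE = 0.136057 eV × (1.602177 × 10⁻¹⁹ J/eV) = 2.1799e-20 J

Using KE = ½mv²:
v = √(2·KE/m_e)
v = √(2 × 2.1799e-20 J / 9.10938 × 10⁻³¹ kg)
v = 2.19e+05 m/s

This is approximately 0.073% the speed of light.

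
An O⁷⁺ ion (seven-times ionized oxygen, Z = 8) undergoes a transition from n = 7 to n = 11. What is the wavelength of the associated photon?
117.250 nm

First, find the transition energy using E_n = -13.6057 Z² / n² eV:
E_7 = -13.6057 × 8² / 7² = -17.770710 eV
E_11 = -13.6057 × 8² / 11² = -7.196403 eV

Photon energy: |ΔE| = |E_11 - E_7| = 10.574307 eV

Convert to wavelength using E = hc/λ with hc = 1239.84 eV·nm:
λ = hc/E = 1239.84 eV·nm / 10.574307 eV
λ = 117.250 nm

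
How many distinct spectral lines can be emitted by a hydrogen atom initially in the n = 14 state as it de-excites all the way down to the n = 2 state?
78

The electron can occupy levels n = 2, 3, ..., 14 during de-excitation — that is m = 14 - 2 + 1 = 13 distinct levels.

The number of distinct spectral lines equals the number of ways to choose 2 of these m levels (each pair gives one possible emission transition):

Number of lines = m(m-1)/2 = 13×12/2 = 78

These correspond to all possible transitions between the 13 levels:
14 → 13, 14 → 12, 14 → 11, 14 → 10, 14 → 9, 14 → 8, 14 → 7, 14 → 6...

Each transition produces a photon with a unique energy (and thus wavelength). This count does not depend on Z.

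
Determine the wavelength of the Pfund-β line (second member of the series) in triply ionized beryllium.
290.7031 nm

The lines of a series are numbered from the longest wavelength (smallest ΔE) outward; the second line is the transition from n = n_f + 2 to n_f.
The Pfund series has all transitions ending at n_f = 5.

For Be³⁺ (Z = 4), the second line (β-line) is the jump from n = 7 to n = 5:
E_7 = -13.6057 × 4² / 7² = -4.44267755 eV
E_5 = -13.6057 × 4² / 5² = -8.70764800 eV
ΔE = E_7 - E_5 = 4.26497045 eV

λ = hc/E = 1239.84 eV·nm / 4.26497045 eV
λ = 290.7031 nm

This is the β-line of the Pfund series in Be³⁺.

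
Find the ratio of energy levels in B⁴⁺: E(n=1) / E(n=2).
4.00

Using E_n = -13.6057 Z² / n² eV with Z = 5:

E_1 = -13.6057 × 5² / 1² = -340.1425 / 1 = -340.14250000 eV
E_2 = -13.6057 × 5² / 2² = -340.1425 / 4 = -85.03562500 eV

The ratio is:
E_1/E_2 = (-340.14250000) / (-85.03562500)
E_1/E_2 = (-340.1425/1) / (-340.1425/4)
E_1/E_2 = 4/1
E_1/E_2 = 4.00
(Note: the Z² factors cancel in the ratio.)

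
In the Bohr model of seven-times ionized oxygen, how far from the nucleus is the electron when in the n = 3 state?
0.0595 nm (or 0.5953 Å)

The Bohr radius formula is:
r_n = n² a₀ / Z

where a₀ = 0.0529177 nm is the Bohr radius.

For O⁷⁺ (Z = 8) at n = 3:
r_3 = 3² × 0.0529177 nm / 8
r_3 = 9 × 0.0529177 nm / 8
r_3 = 0.47626 nm / 8
r_3 = 0.0595 nm

The electron orbits at approximately 0.0595 nm from the nucleus.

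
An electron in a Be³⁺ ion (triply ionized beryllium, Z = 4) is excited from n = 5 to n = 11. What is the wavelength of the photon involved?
179.4647 nm

First, find the transition energy using E_n = -13.6057 Z² / n² eV:
E_5 = -13.6057 × 4² / 5² = -8.70764800 eV
E_11 = -13.6057 × 4² / 11² = -1.79910083 eV

Photon energy: |ΔE| = |E_11 - E_5| = 6.90854717 eV

Convert to wavelength using E = hc/λ with hc = 1239.84 eV·nm:
λ = hc/E = 1239.84 eV·nm / 6.90854717 eV
λ = 179.4647 nm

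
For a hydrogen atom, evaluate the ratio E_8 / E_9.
1.265625

Using E_n = -13.6057 Z² / n² eV with Z = 1:

E_8 = -13.6057 / 8² = -13.6057 / 64 = -0.21258906250 eV
E_9 = -13.6057 / 9² = -13.6057 / 81 = -0.16797160494 eV

The ratio is:
E_8/E_9 = (-0.21258906250) / (-0.16797160494)
E_8/E_9 = (-13.6057/64) / (-13.6057/81)
E_8/E_9 = 81/64
E_8/E_9 = 1.265625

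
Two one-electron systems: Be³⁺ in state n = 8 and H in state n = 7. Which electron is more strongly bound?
Be³⁺ at n = 8 (E = -3.40143 eV)

Using E_n = -13.6057 Z² / n² eV:

Be³⁺ (Z = 4) at n = 8:
E = -13.6057 × 4² / 8² = -13.6057 × 16 / 64 = -3.40142500 eV

H (Z = 1) at n = 7:
E = -13.6057 × 1² / 7² = -13.6057 × 1 / 49 = -0.27766735 eV

Since -3.40142500 eV < -0.27766735 eV,
Be³⁺ at n = 8 is more tightly bound (requires more energy to ionize).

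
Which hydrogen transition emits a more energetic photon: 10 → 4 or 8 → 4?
10 → 4

Calculate the energy for each transition:

Transition 10 → 4:
ΔE₁ = |E_4 - E_10| = |-13.6057/4² - (-13.6057/10²)|
ΔE₁ = |-0.85035625000 - (-0.13605700000)| = 0.71429925 eV

Transition 8 → 4:
ΔE₂ = |E_4 - E_8| = |-13.6057/4² - (-13.6057/8²)|
ΔE₂ = |-0.85035625000 - (-0.21258906250)| = 0.63776719 eV

Since 0.71429925 eV > 0.63776719 eV, the transition 10 → 4 emits the more energetic photon.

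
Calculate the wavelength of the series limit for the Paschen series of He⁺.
205.035 nm

The series limit corresponds to the transition from n = ∞ to n = 3.
This is the highest energy (shortest wavelength) transition in the Paschen series.

E_∞ = 0 eV
E_3 = -13.6057 × 2² / 3² = -6.0469778 eV

Energy at series limit:
ΔE = E_∞ - E_3 = 0 - (-6.0469778) = 6.0469778 eV
λ = hc/E = 1239.84 eV·nm / 6.0469778 eV = 205.035 nm

This energy equals the ionization energy from the n = 3 state of He⁺.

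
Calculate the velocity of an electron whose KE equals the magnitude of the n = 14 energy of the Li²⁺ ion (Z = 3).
4.688e+05 m/s (or 0.15637% of c)

The binding energy at n = 14 for Li²⁺ is:
E_14 = -13.6057 × 3²/14² = -0.6247515 eV
|E_14| = 0.6247515 eV

Convert to Joules:
KE = 0.6247515 eV × (1.602177 × 10⁻¹⁹ J/eV) = 1.00096e-19 J

Using KE = ½mv²:
v = √(2·KE/m_e)
v = √(2 × 1.00096e-19 J / 9.10938 × 10⁻³¹ kg)
v = 4.688e+05 m/s

This is approximately 0.15637% the speed of light.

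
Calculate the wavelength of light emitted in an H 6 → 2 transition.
410.07 nm

First, find the transition energy using E_n = -13.6057 / n² eV:
E_6 = -13.6057 / 6² = -0.377936 eV
E_2 = -13.6057 / 2² = -3.401425 eV

Photon energy: |ΔE| = |E_2 - E_6| = 3.023489 eV

Convert to wavelength using E = hc/λ with hc = 1239.84 eV·nm:
λ = hc/E = 1239.84 eV·nm / 3.023489 eV
λ = 410.07 nm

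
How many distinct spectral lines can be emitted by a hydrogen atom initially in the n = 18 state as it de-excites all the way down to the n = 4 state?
105

The electron can occupy levels n = 4, 5, ..., 18 during de-excitation — that is m = 18 - 4 + 1 = 15 distinct levels.

The number of distinct spectral lines equals the number of ways to choose 2 of these m levels (each pair gives one possible emission transition):

Number of lines = m(m-1)/2 = 15×14/2 = 105

These correspond to all possible transitions between the 15 levels:
18 → 17, 18 → 16, 18 → 15, 18 → 14, 18 → 13, 18 → 12, 18 → 11, 18 → 10...

Each transition produces a photon with a unique energy (and thus wavelength). This count does not depend on Z.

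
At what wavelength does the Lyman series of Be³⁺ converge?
5.695 nm

The series limit corresponds to the transition from n = ∞ to n = 1.
This is the highest energy (shortest wavelength) transition in the Lyman series.

E_∞ = 0 eV
E_1 = -13.6057 × 4² / 1² = -217.69120 eV

Energy at series limit:
ΔE = E_∞ - E_1 = 0 - (-217.69120) = 217.69120 eV
λ = hc/E = 1239.84 eV·nm / 217.69120 eV = 5.695 nm

This energy equals the ionization energy from the n = 1 state of Be³⁺.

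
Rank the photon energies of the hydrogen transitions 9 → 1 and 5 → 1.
9 → 1

Calculate the energy for each transition:

Transition 9 → 1:
ΔE₁ = |E_1 - E_9| = |-13.6057/1² - (-13.6057/9²)|
ΔE₁ = |-13.605700000000 - (-0.167971604938)| = 13.437728395 eV

Transition 5 → 1:
ΔE₂ = |E_1 - E_5| = |-13.6057/1² - (-13.6057/5²)|
ΔE₂ = |-13.605700000000 - (-0.544228000000)| = 13.061472000 eV

Since 13.437728395 eV > 13.061472000 eV, the transition 9 → 1 emits the more energetic photon.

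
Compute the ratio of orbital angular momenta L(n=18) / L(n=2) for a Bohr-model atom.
9.00000

In the Bohr model, L_n = nℏ, so the ratio is purely the ratio of quantum numbers:

L_18/L_2 = 18ℏ / 2ℏ = 18/2 = 9.00000

The angular momentum scales linearly with n.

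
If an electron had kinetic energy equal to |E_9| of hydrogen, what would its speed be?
2.4308e+05 m/s (or 0.081082% of c)

The binding energy at n = 9 for hydrogen is:
E_9 = -13.6057/9² = -0.16797160 eV
|E_9| = 0.16797160 eV

Convert to Joules:
KE = 0.16797160 eV × (1.602177 × 10⁻¹⁹ J/eV) = 2.691202e-20 J

Using KE = ½mv²:
v = √(2·KE/m_e)
v = √(2 × 2.691202e-20 J / 9.10938 × 10⁻³¹ kg)
v = 2.4308e+05 m/s

This is approximately 0.081082% the speed of light.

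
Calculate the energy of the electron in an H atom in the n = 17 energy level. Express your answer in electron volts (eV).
-0.047 eV

The energy levels of a hydrogen-like atom are given by:
E_n = -13.6057 eV / n²

For n = 17:
E_17 = -13.6057 eV / 17²
E_17 = -13.6057 eV / 289
E_17 = -0.047 eV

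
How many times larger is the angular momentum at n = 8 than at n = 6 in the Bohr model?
1.33

In the Bohr model, L_n = nℏ, so the ratio is purely the ratio of quantum numbers:

L_8/L_6 = 8ℏ / 6ℏ = 8/6 = 1.33

The angular momentum scales linearly with n.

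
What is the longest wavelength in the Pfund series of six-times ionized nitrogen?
152.159 nm

The longest wavelength corresponds to the smallest energy transition in the series.
The Pfund series has all transitions ending at n_f = 5.

For N⁶⁺ (Z = 7), the first line (α-line) is the jump from n = 6 to n = 5:
E_6 = -13.6057 × 7² / 6² = -18.5188694 eV
E_5 = -13.6057 × 7² / 5² = -26.6671720 eV
ΔE = E_6 - E_5 = 8.1483026 eV

λ = hc/E = 1239.84 eV·nm / 8.1483026 eV
λ = 152.159 nm

This is the α-line of the Pfund series in N⁶⁺.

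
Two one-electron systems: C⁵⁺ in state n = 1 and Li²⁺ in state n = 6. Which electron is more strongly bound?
C⁵⁺ at n = 1 (E = -489.805200 eV)

Using E_n = -13.6057 Z² / n² eV:

C⁵⁺ (Z = 6) at n = 1:
E = -13.6057 × 6² / 1² = -13.6057 × 36 / 1 = -489.805200000 eV

Li²⁺ (Z = 3) at n = 6:
E = -13.6057 × 3² / 6² = -13.6057 × 9 / 36 = -3.401425000 eV

Since -489.805200000 eV < -3.401425000 eV,
C⁵⁺ at n = 1 is more tightly bound (requires more energy to ionize).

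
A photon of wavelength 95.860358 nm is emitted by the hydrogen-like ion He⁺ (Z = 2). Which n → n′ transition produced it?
n = 9 → n = 2

First, find the photon energy from the wavelength (hc = 1239.84 eV·nm):
E = hc/λ = 1239.84 eV·nm / 95.860358 nm = 12.933814 eV

The energy levels of He⁺ satisfy E_n = -13.6057 × 2² / n² eV, so an emission n_i → n_f releases
ΔE = 13.6057 × 2² × (1/n_f² − 1/n_i²) eV.

Setting ΔE equal to the photon energy:
1/n_f² − 1/n_i² = 12.933814 / (13.6057 × 2²) = 0.23765433

Since 1/n_i² must be positive, we need 1/n_f² > 0.23765433, i.e. n_f ≤ 2. For each allowed n_f, solve n_i = (1/n_f² − 0.23765433)^(−1/2) and check whether it is a whole number:
  n_f = 1: 1/n_i² = 1.00000000 − 0.23765433 = 0.76234567 → n_i = 1.145  (not an integer) ✗
  n_f = 2: 1/n_i² = 0.25000000 − 0.23765433 = 0.01234567 → n_i = 9.000  → integer, n_i = 9 ✓

Only n_f = 2 gives an integer upper level, n_i = 9.

The transition is from n = 9 to n = 2 (emission).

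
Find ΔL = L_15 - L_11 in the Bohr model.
4.218e-34 J·s (or 4ℏ)

In the Bohr model, L_n = nℏ where ℏ = 1.05457e-34 J·s.

L_15 = 15ℏ = 1.58186e-33 J·s
L_11 = 11ℏ = 1.16003e-33 J·s

ΔL = L_15 - L_11 = (15 - 11)ℏ = 4ℏ
ΔL = 4 × 1.05457e-34 J·s = 4.218e-34 J·s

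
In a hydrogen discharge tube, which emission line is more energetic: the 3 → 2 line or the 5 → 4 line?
3 → 2

Calculate the energy for each transition:

Transition 3 → 2:
ΔE₁ = |E_2 - E_3| = |-13.6057/2² - (-13.6057/3²)|
ΔE₁ = |-3.40142500000 - (-1.51174444444)| = 1.88968056 eV

Transition 5 → 4:
ΔE₂ = |E_4 - E_5| = |-13.6057/4² - (-13.6057/5²)|
ΔE₂ = |-0.85035625000 - (-0.54422800000)| = 0.30612825 eV

Since 1.88968056 eV > 0.30612825 eV, the transition 3 → 2 emits the more energetic photon.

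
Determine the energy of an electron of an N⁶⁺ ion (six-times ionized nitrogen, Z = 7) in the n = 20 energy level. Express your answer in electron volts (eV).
-1.66670 eV

The energy levels of a hydrogen-like atom are given by:
E_n = -13.6057 Z² / n² eV  (with Z = 7 for N⁶⁺)

For n = 20:
E_20 = -13.6057 × 7² / 20²
E_20 = -13.6057 × 49 / 400
E_20 = -1.66670 eV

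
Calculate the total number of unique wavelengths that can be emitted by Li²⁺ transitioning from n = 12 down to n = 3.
45

The electron can occupy levels n = 3, 4, ..., 12 during de-excitation — that is m = 12 - 3 + 1 = 10 distinct levels.

The number of distinct spectral lines equals the number of ways to choose 2 of these m levels (each pair gives one possible emission transition):

Number of lines = m(m-1)/2 = 10×9/2 = 45

These correspond to all possible transitions between the 10 levels:
12 → 11, 12 → 10, 12 → 9, 12 → 8, 12 → 7, 12 → 6, 12 → 5, 12 → 4...

Each transition produces a photon with a unique energy (and thus wavelength). This count does not depend on Z.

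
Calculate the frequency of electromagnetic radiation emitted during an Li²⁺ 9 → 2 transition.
7.03661e+15 Hz

First, find the transition energy:
E_9 = -13.6057 × 3² / 9² = -1.5117444 eV
E_2 = -13.6057 × 3² / 2² = -30.6128250 eV
|ΔE| = |E_2 - E_9| = 29.1010806 eV

Convert to Joules: E = 29.1010806 eV × (1.602177 × 10⁻¹⁹ J/eV) = 4.6625082e-18 J

Using E = hf:
f = E/h = 4.6625082e-18 J / (6.62607 × 10⁻³⁴ J·s)
f = 7.03661e+15 Hz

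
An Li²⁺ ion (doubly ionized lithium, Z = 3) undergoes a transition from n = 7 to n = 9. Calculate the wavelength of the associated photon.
1255.8373 nm

First, find the transition energy using E_n = -13.6057 Z² / n² eV:
E_7 = -13.6057 × 3² / 7² = -2.4990061224 eV
E_9 = -13.6057 × 3² / 9² = -1.5117444444 eV

Photon energy: |ΔE| = |E_9 - E_7| = 0.9872616780 eV

Convert to wavelength using E = hc/λ with hc = 1239.84 eV·nm:
λ = hc/E = 1239.84 eV·nm / 0.9872616780 eV
λ = 1255.8373 nm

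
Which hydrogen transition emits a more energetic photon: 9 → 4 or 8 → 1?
8 → 1

Calculate the energy for each transition:

Transition 9 → 4:
ΔE₁ = |E_4 - E_9| = |-13.6057/4² - (-13.6057/9²)|
ΔE₁ = |-0.85035625 - (-0.16797160)| = 0.68238 eV

Transition 8 → 1:
ΔE₂ = |E_1 - E_8| = |-13.6057/1² - (-13.6057/8²)|
ΔE₂ = |-13.60570000 - (-0.21258906)| = 13.39311 eV

Since 13.39311 eV > 0.68238 eV, the transition 8 → 1 emits the more energetic photon.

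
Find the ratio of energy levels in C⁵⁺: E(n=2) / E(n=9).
20.25

Using E_n = -13.6057 Z² / n² eV with Z = 6:

E_2 = -13.6057 × 6² / 2² = -489.8052 / 4 = -122.45130000 eV
E_9 = -13.6057 × 6² / 9² = -489.8052 / 81 = -6.04697778 eV

The ratio is:
E_2/E_9 = (-122.45130000) / (-6.04697778)
E_2/E_9 = (-489.8052/4) / (-489.8052/81)
E_2/E_9 = 81/4
E_2/E_9 = 20.25
(Note: the Z² factors cancel in the ratio.)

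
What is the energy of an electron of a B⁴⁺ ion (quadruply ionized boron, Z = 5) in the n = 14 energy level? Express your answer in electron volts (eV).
-1.735421 eV

The energy levels of a hydrogen-like atom are given by:
E_n = -13.6057 Z² / n² eV  (with Z = 5 for B⁴⁺)

For n = 14:
E_14 = -13.6057 × 5² / 14²
E_14 = -13.6057 × 25 / 196
E_14 = -1.735421 eV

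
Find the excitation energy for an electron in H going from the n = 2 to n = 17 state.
3.354346 eV

The energy levels of a hydrogen-like atom are E_n = -13.6057 eV / n².

Energy at n = 2: E_2 = -13.6057 / 2² = -3.401425000 eV
Energy at n = 17: E_17 = -13.6057 / 17² = -0.047078547 eV

The excitation energy is the difference:
ΔE = E_17 - E_2
ΔE = -0.047078547 - (-3.401425000)
ΔE = 3.354346 eV

Since this is positive, energy must be absorbed (photon absorption).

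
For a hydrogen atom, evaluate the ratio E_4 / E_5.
1.5625

Using E_n = -13.6057 Z² / n² eV with Z = 1:

E_4 = -13.6057 / 4² = -13.6057 / 16 = -0.8503562500 eV
E_5 = -13.6057 / 5² = -13.6057 / 25 = -0.5442280000 eV

The ratio is:
E_4/E_5 = (-0.8503562500) / (-0.5442280000)
E_4/E_5 = (-13.6057/16) / (-13.6057/25)
E_4/E_5 = 25/16
E_4/E_5 = 1.5625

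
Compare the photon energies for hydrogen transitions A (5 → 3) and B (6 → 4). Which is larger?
5 → 3

Calculate the energy for each transition:

Transition 5 → 3:
ΔE₁ = |E_3 - E_5| = |-13.6057/3² - (-13.6057/5²)|
ΔE₁ = |-1.51174444444 - (-0.54422800000)| = 0.96751644 eV

Transition 6 → 4:
ΔE₂ = |E_4 - E_6| = |-13.6057/4² - (-13.6057/6²)|
ΔE₂ = |-0.85035625000 - (-0.37793611111)| = 0.47242014 eV

Since 0.96751644 eV > 0.47242014 eV, the transition 5 → 3 emits the more energetic photon.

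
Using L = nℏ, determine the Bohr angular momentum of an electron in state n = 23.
2.4255e-33 J·s (or 23ℏ)

In the Bohr model, angular momentum is quantized:
L = nℏ

where ℏ = h/(2π) = 1.054572e-34 J·s

For n = 23:
L = 23 × 1.054572e-34 J·s
L = 2.4255e-33 J·s

This can also be written as L = 23ℏ.
The angular momentum is an integer multiple of the reduced Planck constant.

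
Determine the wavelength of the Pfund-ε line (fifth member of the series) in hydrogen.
3037.55044 nm

The lines of a series are numbered from the longest wavelength (smallest ΔE) outward; the fifth line is the transition from n = n_f + 5 to n_f.
The Pfund series has all transitions ending at n_f = 5.

For H, the fifth line (ε-line) is the jump from n = 10 to n = 5:
E_10 = -13.6057 / 10² = -0.13605700000 eV
E_5 = -13.6057 / 5² = -0.54422800000 eV
ΔE = E_10 - E_5 = 0.40817100000 eV

λ = hc/E = 1239.84 eV·nm / 0.40817100000 eV
λ = 3037.55044 nm

This is the ε-line of the Pfund series in H.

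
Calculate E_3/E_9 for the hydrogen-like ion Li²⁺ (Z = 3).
9.00000

Using E_n = -13.6057 Z² / n² eV with Z = 3:

E_3 = -13.6057 × 3² / 3² = -122.4513 / 9 = -13.60570000000 eV
E_9 = -13.6057 × 3² / 9² = -122.4513 / 81 = -1.51174444444 eV

The ratio is:
E_3/E_9 = (-13.60570000000) / (-1.51174444444)
E_3/E_9 = (-122.4513/9) / (-122.4513/81)
E_3/E_9 = 81/9
E_3/E_9 = 9.00000
(Note: the Z² factors cancel in the ratio.)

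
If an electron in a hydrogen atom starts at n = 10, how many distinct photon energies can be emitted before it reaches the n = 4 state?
21

The electron can occupy levels n = 4, 5, ..., 10 during de-excitation — that is m = 10 - 4 + 1 = 7 distinct levels.

The number of distinct spectral lines equals the number of ways to choose 2 of these m levels (each pair gives one possible emission transition):

Number of lines = m(m-1)/2 = 7×6/2 = 21

These correspond to all possible transitions between the 7 levels:
10 → 9, 10 → 8, 10 → 7, 10 → 6, 10 → 5, 10 → 4, 9 → 8, 9 → 7...

Each transition produces a photon with a unique energy (and thus wavelength). This count does not depend on Z.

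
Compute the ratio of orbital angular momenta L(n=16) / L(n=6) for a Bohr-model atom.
2.666667

In the Bohr model, L_n = nℏ, so the ratio is purely the ratio of quantum numbers:

L_16/L_6 = 16ℏ / 6ℏ = 16/6 = 2.666667

The angular momentum scales linearly with n.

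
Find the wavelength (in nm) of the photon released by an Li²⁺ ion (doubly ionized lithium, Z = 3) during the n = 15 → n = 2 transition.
41.2337 nm

First, find the transition energy using E_n = -13.6057 Z² / n² eV:
E_15 = -13.6057 × 3² / 15² = -0.544228 eV
E_2 = -13.6057 × 3² / 2² = -30.612825 eV

Photon energy: |ΔE| = |E_2 - E_15| = 30.068597 eV

Convert to wavelength using E = hc/λ with hc = 1239.84 eV·nm:
λ = hc/E = 1239.84 eV·nm / 30.068597 eV
λ = 41.2337 nm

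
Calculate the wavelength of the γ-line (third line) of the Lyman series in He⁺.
24.30 nm

The lines of a series are numbered from the longest wavelength (smallest ΔE) outward; the third line is the transition from n = n_f + 3 to n_f.
The Lyman series has all transitions ending at n_f = 1.

For He⁺ (Z = 2), the third line (γ-line) is the jump from n = 4 to n = 1:
E_4 = -13.6057 × 2² / 4² = -3.4014 eV
E_1 = -13.6057 × 2² / 1² = -54.4228 eV
ΔE = E_4 - E_1 = 51.0214 eV

λ = hc/E = 1239.84 eV·nm / 51.0214 eV
λ = 24.30 nm

This is the γ-line of the Lyman series in He⁺.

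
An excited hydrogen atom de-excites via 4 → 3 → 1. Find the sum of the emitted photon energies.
12.7553 eV

The energy levels of hydrogen are E_n = -13.6057 / n² eV.

First transition (4 → 3):
ΔE₁ = |E_3 - E_4|
ΔE₁ = |-1.5117444444 - (-0.8503562500)| = 0.6613882 eV

Second transition (3 → 1):
ΔE₂ = |E_1 - E_3|
ΔE₂ = |-13.6057000000 - (-1.5117444444)| = 12.0939556 eV

Total energy released:
E_total = ΔE₁ + ΔE₂ = 0.6613882 + 12.0939556 = 12.7553 eV

Note: This equals the direct transition 4 → 1: 12.7553 eV ✓
Energy is conserved regardless of the path taken.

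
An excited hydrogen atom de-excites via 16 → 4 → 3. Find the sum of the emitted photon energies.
1.459 eV

The energy levels of hydrogen are E_n = -13.6057 / n² eV.

First transition (16 → 4):
ΔE₁ = |E_4 - E_16|
ΔE₁ = |-0.850356250 - (-0.053147266)| = 0.797209 eV

Second transition (4 → 3):
ΔE₂ = |E_3 - E_4|
ΔE₂ = |-1.511744444 - (-0.850356250)| = 0.661388 eV

Total energy released:
E_total = ΔE₁ + ΔE₂ = 0.797209 + 0.661388 = 1.459 eV

Note: This equals the direct transition 16 → 3: 1.459 eV ✓
Energy is conserved regardless of the path taken.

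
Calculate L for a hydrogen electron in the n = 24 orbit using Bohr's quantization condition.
2.531e-33 J·s (or 24ℏ)

In the Bohr model, angular momentum is quantized:
L = nℏ

where ℏ = h/(2π) = 1.05457e-34 J·s

For n = 24:
L = 24 × 1.05457e-34 J·s
L = 2.531e-33 J·s

This can also be written as L = 24ℏ.
The angular momentum is an integer multiple of the reduced Planck constant.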